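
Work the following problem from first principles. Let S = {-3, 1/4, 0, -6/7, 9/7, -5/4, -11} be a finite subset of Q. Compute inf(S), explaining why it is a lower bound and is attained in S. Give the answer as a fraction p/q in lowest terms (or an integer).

S is finite, so inf(S) = min(S).
Sorted increasing:
-11, -3, -5/4, -6/7, 0, 1/4, 9/7
The extremum is -11.
For every x in S, x >= -11. And -11 is in S, so it is attained.
Therefore inf(S) = -11.

-11


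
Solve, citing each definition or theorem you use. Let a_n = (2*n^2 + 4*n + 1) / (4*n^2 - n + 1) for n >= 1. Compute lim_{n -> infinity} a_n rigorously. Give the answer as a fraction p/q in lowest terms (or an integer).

Divide numerator and denominator by n^2, the highest power:
numerator / n^2 = 2 + 4/n + n^(-2)
denominator / n^2 = 4 - 1/n + n^(-2)
As n -> infinity, all terms of the form c/n^k (k >= 1) tend to 0.
So numerator / n^2 -> 2 and denominator / n^2 -> 4.
Therefore lim a_n = 1/2.

1/2


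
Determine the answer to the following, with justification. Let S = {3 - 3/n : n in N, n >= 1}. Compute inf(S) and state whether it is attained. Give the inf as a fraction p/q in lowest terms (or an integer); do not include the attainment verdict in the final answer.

Analysis:
- Values: 0, 3/2, 2, 9/4, ... strictly increasing.
- Minimum is 0 (n=1); inf = 0 (attained).
- 3 - 3/n -> 3 from below; sup = 3, not attained.
Conclusion: inf(S) = 0, attained in S.

0


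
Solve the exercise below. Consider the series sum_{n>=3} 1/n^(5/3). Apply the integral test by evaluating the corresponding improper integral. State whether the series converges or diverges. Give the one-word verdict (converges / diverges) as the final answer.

Let f(x) = x^(-5/3). Then f is positive, continuous, and decreasing on [3, infinity), so the integral test applies.
Compute the improper integral int_{3}^infinity f(x) dx:
  antiderivative F(x) = -3/(2*x^(2/3)).
  As x -> infinity, F(x) -> 0 (since p = 5/3 > 1).
  So int = F(infinity) - F(3) = 0 - (-3^(1/3)/2) = 3^(1/3)/2.
  Finite, so by the integral test, the series converges.

converges


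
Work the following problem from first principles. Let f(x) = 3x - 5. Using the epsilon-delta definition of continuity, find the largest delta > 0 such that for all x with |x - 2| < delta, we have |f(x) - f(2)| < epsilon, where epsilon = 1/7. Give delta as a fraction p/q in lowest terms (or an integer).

We compute f(2) = 3*(2) - 5 = 1.
|f(x) - f(2)| = |3x - 5 - (1)| = |3(x - 2)| = 3|x - 2|.
We need 3|x - 2| < 1/7, i.e. |x - 2| < 1/7 / 3 = 1/21.
So any delta <= 1/21 works. Conversely, if delta > 1/21, then x = 2 + 1/21 satisfies |x - 2| = 1/21 < delta but |f(x) - f(2)| = 3 * 1/21 = 1/7, which is not < 1/7; so no larger delta works.
Hence the largest such delta is 1/21.

1/21


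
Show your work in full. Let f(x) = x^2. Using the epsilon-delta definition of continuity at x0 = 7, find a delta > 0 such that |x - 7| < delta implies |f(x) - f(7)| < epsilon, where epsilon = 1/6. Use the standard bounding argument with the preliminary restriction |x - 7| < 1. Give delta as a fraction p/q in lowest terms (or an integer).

Factor: |x^2 - (7)^2| = |x - 7| * |x + 7|.
Impose |x - 7| < 1 first. Then |x + 7| = |(x - 7) + 2*(7)| <= |x - 7| + 2*|7| < 1 + 14 = 15.
So |x^2 - (7)^2| < delta * 15.
We need delta * 15 <= 1/6, i.e. delta <= 1/6/15 = 1/90.
Since 1/90 < 1, this is tighter than 1; take delta = 1/90.
So delta = 1/90 works.

1/90


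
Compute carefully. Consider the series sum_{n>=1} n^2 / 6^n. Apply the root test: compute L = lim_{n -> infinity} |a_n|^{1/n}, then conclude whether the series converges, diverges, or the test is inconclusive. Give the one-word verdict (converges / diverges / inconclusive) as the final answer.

Let a_n denote the general term. Form |a_n|^(1/n) and simplify:
|a_n|^(1/n) = n^(2/n)/6
Take the limit as n -> infinity: L = 1/6.
Since L = 1/6 < 1, the root test implies convergence.

converges


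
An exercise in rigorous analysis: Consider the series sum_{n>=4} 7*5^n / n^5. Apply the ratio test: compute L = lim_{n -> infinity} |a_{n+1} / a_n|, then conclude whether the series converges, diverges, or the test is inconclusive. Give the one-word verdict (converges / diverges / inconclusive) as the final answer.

Let a_n denote the general term. Form the ratio a_{n+1}/a_n and simplify:
a_{n+1}/a_n = 5*n^5/(n + 1)^5
Take the limit as n -> infinity: L = 5.
Since L = 5 > 1 (or L = infinity), the ratio test implies the series diverges.

diverges


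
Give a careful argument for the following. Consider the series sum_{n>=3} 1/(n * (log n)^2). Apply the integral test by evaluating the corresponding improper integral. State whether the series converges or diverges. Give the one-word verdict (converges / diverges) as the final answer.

Let f(x) = 1/(x*log(x)^2). Then f is positive, continuous, and decreasing on [3, infinity), so the integral test applies.
Compute the improper integral int_{3}^infinity f(x) dx:
  antiderivative F(x) = -1/log(x).
  F(x) -> 0 as x -> infinity.  int = 0 - F(3) = 1/log(3) < infinity. By the integral test, the series converges.

converges


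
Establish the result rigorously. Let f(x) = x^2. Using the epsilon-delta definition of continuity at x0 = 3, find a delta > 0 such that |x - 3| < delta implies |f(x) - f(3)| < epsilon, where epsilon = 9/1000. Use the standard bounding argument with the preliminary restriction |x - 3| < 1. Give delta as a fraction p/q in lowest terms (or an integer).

Factor: |x^2 - (3)^2| = |x - 3| * |x + 3|.
Impose |x - 3| < 1 first. Then |x + 3| = |(x - 3) + 2*(3)| <= |x - 3| + 2*|3| < 1 + 6 = 7.
So |x^2 - (3)^2| < delta * 7.
We need delta * 7 <= 9/1000, i.e. delta <= 9/1000/7 = 9/7000.
Since 9/7000 < 1, this is tighter than 1; take delta = 9/7000.
So delta = 9/7000 works.

9/7000


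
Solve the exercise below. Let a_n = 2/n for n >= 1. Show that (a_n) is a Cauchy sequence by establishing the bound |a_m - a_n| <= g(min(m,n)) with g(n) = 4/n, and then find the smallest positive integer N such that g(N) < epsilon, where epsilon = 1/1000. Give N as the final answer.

For any m, n >= 1, by the triangle inequality:
|a_m - a_n| = |2/m - 2/n| <= 2*1/m + 2*1/n <= 4/min(m,n).
So g(n) = 4/n bounds the Cauchy difference. Since g(n) -> 0, (a_n) is Cauchy.
Now solve g(N) < 1/1000: 4/N < 1/1000 <=> N > 4 / (1/1000) = 4000.
The smallest integer strictly greater than 4000 is N = 4001.
Check: g(4001) = 4/4001 = 4/4001 < 1/1000; g(4000) = 1/1000 >= 1/1000. So N = 4001.

4001


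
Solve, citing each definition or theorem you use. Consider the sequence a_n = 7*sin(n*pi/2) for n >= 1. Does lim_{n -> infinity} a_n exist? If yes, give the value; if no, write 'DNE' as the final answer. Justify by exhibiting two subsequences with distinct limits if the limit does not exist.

Examine the behaviour of a_n along subsequences.
a_{4k+1} = 7*sin(pi/2 + 2k*pi) = 7 -> 7. a_{4k+3} = 7*sin(3pi/2 + 2k*pi) = -7 -> -7.
Since these two subsequential limits are 7 and -7, distinct, the full sequence cannot converge (a convergent sequence has all subsequences tending to the same limit). So lim a_n does not exist.

DNE


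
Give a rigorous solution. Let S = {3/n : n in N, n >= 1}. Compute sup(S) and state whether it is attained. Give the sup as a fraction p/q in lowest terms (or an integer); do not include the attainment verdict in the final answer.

Analysis:
- Values: 3, 3/2, 1, 3/4, ... strictly decreasing.
- The maximum is 3 (n=1); sup = 3 (attained).
- The set is bounded below by 0; 3/n -> 0 so 0 is the greatest lower bound.
- 0 is not in the set, so inf = 0 is not attained.
Conclusion: sup(S) = 3, attained in S.

3


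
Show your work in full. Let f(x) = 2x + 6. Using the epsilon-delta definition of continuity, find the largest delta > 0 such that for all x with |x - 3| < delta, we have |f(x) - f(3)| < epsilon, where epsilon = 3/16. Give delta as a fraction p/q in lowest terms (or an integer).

We compute f(3) = 2*(3) + 6 = 12.
|f(x) - f(3)| = |2x + 6 - (12)| = |2(x - 3)| = 2|x - 3|.
We need 2|x - 3| < 3/16, i.e. |x - 3| < 3/16 / 2 = 3/32.
So any delta <= 3/32 works. Conversely, if delta > 3/32, then x = 3 + 3/32 satisfies |x - 3| = 3/32 < delta but |f(x) - f(3)| = 2 * 3/32 = 3/16, which is not < 3/16; so no larger delta works.
Hence the largest such delta is 3/32.

3/32


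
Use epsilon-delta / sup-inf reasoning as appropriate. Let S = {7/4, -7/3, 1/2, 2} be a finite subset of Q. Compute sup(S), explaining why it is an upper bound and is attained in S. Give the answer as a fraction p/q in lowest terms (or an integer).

S is finite, so sup(S) = max(S).
Sorted decreasing:
2, 7/4, 1/2, -7/3
The extremum is 2.
For every x in S, x <= 2. And 2 is in S, so it is attained.
Therefore sup(S) = 2.

2


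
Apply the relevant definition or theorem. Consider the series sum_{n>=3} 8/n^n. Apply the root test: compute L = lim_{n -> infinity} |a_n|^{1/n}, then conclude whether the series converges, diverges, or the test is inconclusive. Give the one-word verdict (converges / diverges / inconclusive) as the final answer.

Let a_n denote the general term. Form |a_n|^(1/n) and simplify:
|a_n|^(1/n) = 2^(3/n)/n
Take the limit as n -> infinity: L = 0.
Since L = 0 < 1, the root test implies convergence.

converges


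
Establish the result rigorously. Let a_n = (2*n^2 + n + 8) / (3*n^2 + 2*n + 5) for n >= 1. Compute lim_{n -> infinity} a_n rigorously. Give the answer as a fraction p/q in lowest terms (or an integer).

Divide numerator and denominator by n^2, the highest power:
numerator / n^2 = 2 + 1/n + 8/n^2
denominator / n^2 = 3 + 2/n + 5/n^2
As n -> infinity, all terms of the form c/n^k (k >= 1) tend to 0.
So numerator / n^2 -> 2 and denominator / n^2 -> 3.
Therefore lim a_n = 2/3.

2/3


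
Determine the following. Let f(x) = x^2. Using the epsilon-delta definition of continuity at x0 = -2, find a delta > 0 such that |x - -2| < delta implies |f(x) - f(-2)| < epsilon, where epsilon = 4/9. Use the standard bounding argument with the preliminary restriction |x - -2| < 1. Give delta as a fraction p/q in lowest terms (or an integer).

Factor: |x^2 - (-2)^2| = |x - -2| * |x + -2|.
Impose |x - -2| < 1 first. Then |x + -2| = |(x - -2) + 2*(-2)| <= |x - -2| + 2*|-2| < 1 + 4 = 5.
So |x^2 - (-2)^2| < delta * 5.
We need delta * 5 <= 4/9, i.e. delta <= 4/9/5 = 4/45.
Since 4/45 < 1, this is tighter than 1; take delta = 4/45.
So delta = 4/45 works.

4/45


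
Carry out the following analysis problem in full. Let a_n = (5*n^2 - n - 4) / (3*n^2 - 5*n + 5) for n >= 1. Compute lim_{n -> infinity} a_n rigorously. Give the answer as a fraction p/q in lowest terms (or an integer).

Divide numerator and denominator by n^2, the highest power:
numerator / n^2 = 5 - 1/n - 4/n^2
denominator / n^2 = 3 - 5/n + 5/n^2
As n -> infinity, all terms of the form c/n^k (k >= 1) tend to 0.
So numerator / n^2 -> 5 and denominator / n^2 -> 3.
Therefore lim a_n = 5/3.

5/3


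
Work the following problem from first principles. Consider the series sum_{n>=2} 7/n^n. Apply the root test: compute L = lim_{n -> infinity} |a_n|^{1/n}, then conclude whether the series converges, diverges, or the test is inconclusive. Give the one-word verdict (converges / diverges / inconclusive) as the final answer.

Let a_n denote the general term. Form |a_n|^(1/n) and simplify:
|a_n|^(1/n) = 7^(1/n)/n
Take the limit as n -> infinity: L = 0.
Since L = 0 < 1, the root test implies convergence.

converges


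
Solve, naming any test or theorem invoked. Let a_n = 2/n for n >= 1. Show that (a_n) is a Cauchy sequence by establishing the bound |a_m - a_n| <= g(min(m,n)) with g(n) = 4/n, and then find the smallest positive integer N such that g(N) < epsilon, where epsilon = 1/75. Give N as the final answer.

For any m, n >= 1, by the triangle inequality:
|a_m - a_n| = |2/m - 2/n| <= 2*1/m + 2*1/n <= 4/min(m,n).
So g(n) = 4/n bounds the Cauchy difference. Since g(n) -> 0, (a_n) is Cauchy.
Now solve g(N) < 1/75: 4/N < 1/75 <=> N > 4 / (1/75) = 300.
The smallest integer strictly greater than 300 is N = 301.
Check: g(301) = 4/301 = 4/301 < 1/75; g(300) = 1/75 >= 1/75. So N = 301.

301


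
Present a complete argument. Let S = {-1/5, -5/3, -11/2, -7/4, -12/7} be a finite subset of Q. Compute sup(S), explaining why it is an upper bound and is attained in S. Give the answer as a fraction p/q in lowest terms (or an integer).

S is finite, so sup(S) = max(S).
Sorted decreasing:
-1/5, -5/3, -12/7, -7/4, -11/2
The extremum is -1/5.
For every x in S, x <= -1/5. And -1/5 is in S, so it is attained.
Therefore sup(S) = -1/5.

-1/5


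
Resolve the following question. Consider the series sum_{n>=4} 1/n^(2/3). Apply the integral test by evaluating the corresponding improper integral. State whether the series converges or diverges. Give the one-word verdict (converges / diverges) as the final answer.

Let f(x) = x^(-2/3). Then f is positive, continuous, and decreasing on [4, infinity), so the integral test applies.
Compute the improper integral int_{4}^infinity f(x) dx:
  antiderivative F(x) = 3*x^(1/3).
  As x -> infinity, F(x) -> infinity (since p = 2/3 < 1).
  So the integral diverges. By the integral test, the series diverges.

diverges


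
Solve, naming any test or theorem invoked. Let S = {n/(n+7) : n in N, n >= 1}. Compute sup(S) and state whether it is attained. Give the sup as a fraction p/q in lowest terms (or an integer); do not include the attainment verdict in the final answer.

Analysis:
- Values: 1/8, 2/9, 3/10, 4/11, ... strictly increasing.
- Minimum is 1/8 (n=1); inf = 1/8 (attained).
- n/(n+7) = 1 - 7/(n+7) -> 1 from below as n -> infinity, and never equals 1.
- So sup = 1 (not attained).
Conclusion: sup(S) = 1, not attained in S.

1


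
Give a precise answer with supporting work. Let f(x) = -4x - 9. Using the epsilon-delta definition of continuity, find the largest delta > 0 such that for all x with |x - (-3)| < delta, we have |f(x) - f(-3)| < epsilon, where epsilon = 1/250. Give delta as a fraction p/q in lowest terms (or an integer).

We compute f(-3) = -4*(-3) - 9 = 3.
|f(x) - f(-3)| = |-4x - 9 - (3)| = |-4(x - (-3))| = 4|x - (-3)|.
We need 4|x - (-3)| < 1/250, i.e. |x - (-3)| < 1/250 / 4 = 1/1000.
So any delta <= 1/1000 works. Conversely, if delta > 1/1000, then x = -3 + 1/1000 satisfies |x - (-3)| = 1/1000 < delta but |f(x) - f(-3)| = 4 * 1/1000 = 1/250, which is not < 1/250; so no larger delta works.
Hence the largest such delta is 1/1000.

1/1000


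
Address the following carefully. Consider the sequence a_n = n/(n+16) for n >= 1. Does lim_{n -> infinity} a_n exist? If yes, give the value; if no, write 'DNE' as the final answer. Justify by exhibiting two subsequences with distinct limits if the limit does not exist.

Examine the behaviour of a_n along subsequences.
Even-n subsequence a_{2k} = (2k)/(2k+16) -> 1. Odd-n subsequence a_{2k+1} = (2k+1)/(2k+17) -> 1. Both tend to 1, which suggests the limit is 1; verify directly.
|a_n - 1| = |n - (n+16)| / (n+16) = 16/(n+16) < 16/n for every n >= 1.
Given epsilon > 0, choose a positive integer N > 16/epsilon. Then for all n >= N, |a_n - 1| < 16/n <= 16/N < epsilon.
So by the definition of the limit, lim a_n exists and equals 1.

1


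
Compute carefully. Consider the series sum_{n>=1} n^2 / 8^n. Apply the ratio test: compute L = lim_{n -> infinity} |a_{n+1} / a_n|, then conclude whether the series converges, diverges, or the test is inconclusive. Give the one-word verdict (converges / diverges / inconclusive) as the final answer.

Let a_n denote the general term. Form the ratio a_{n+1}/a_n and simplify:
a_{n+1}/a_n = (n + 1)^2/(8*n^2)
Take the limit as n -> infinity: L = 1/8.
Since L = 1/8 < 1, the ratio test implies the series converges.

converges


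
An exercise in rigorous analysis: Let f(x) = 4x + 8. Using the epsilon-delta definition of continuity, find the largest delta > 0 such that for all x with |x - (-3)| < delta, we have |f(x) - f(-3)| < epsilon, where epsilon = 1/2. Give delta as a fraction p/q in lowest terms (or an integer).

We compute f(-3) = 4*(-3) + 8 = -4.
|f(x) - f(-3)| = |4x + 8 - (-4)| = |4(x - (-3))| = 4|x - (-3)|.
We need 4|x - (-3)| < 1/2, i.e. |x - (-3)| < 1/2 / 4 = 1/8.
So any delta <= 1/8 works. Conversely, if delta > 1/8, then x = -3 + 1/8 satisfies |x - (-3)| = 1/8 < delta but |f(x) - f(-3)| = 4 * 1/8 = 1/2, which is not < 1/2; so no larger delta works.
Hence the largest such delta is 1/8.

1/8


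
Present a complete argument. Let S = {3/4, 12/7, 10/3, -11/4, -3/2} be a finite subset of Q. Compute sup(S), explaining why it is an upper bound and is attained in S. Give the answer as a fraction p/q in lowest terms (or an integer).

S is finite, so sup(S) = max(S).
Sorted decreasing:
10/3, 12/7, 3/4, -3/2, -11/4
The extremum is 10/3.
For every x in S, x <= 10/3. And 10/3 is in S, so it is attained.
Therefore sup(S) = 10/3.

10/3


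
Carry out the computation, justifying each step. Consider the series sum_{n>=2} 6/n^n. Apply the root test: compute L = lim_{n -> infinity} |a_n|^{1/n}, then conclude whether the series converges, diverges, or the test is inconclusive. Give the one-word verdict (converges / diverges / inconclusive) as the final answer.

Let a_n denote the general term. Form |a_n|^(1/n) and simplify:
|a_n|^(1/n) = 6^(1/n)/n
Take the limit as n -> infinity: L = 0.
Since L = 0 < 1, the root test implies convergence.

converges


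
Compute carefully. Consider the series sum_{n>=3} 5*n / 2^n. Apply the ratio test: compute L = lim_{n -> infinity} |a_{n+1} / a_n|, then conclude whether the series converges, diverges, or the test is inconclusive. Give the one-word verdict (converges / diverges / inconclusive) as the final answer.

Let a_n denote the general term. Form the ratio a_{n+1}/a_n and simplify:
a_{n+1}/a_n = (n + 1)/(2*n)
Take the limit as n -> infinity: L = 1/2.
Since L = 1/2 < 1, the ratio test implies the series converges.

converges


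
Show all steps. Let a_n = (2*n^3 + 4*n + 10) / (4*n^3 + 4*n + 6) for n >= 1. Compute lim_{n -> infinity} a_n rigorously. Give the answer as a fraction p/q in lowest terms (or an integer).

Divide numerator and denominator by n^3, the highest power:
numerator / n^3 = 2 + 4/n^2 + 10/n^3
denominator / n^3 = 4 + 4/n^2 + 6/n^3
As n -> infinity, all terms of the form c/n^k (k >= 1) tend to 0.
So numerator / n^3 -> 2 and denominator / n^3 -> 4.
Therefore lim a_n = 1/2.

1/2


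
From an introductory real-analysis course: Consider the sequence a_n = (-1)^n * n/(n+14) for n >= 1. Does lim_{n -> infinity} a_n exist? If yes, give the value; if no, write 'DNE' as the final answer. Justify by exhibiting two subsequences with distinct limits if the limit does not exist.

Examine the behaviour of a_n along subsequences.
a_{2k} = 2k/(2k+14) -> 1. a_{2k+1} = -(2k+1)/(2k+15) -> -1.
Since these two subsequential limits are 1 and -1, distinct, the full sequence cannot converge (a convergent sequence has all subsequences tending to the same limit). So lim a_n does not exist.

DNE


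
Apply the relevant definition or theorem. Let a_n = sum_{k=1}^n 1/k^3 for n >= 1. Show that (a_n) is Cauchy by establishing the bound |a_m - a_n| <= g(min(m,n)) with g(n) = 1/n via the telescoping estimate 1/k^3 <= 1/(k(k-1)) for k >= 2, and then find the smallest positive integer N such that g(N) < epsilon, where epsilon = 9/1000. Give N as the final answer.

For m > n >= 1: |a_m - a_n| = sum_{k=n+1}^m 1/k^3.
Use 1/k^3 <= 1/(k(k-1)) = 1/(k-1) - 1/k for k >= 2 (which holds since k^3 >= k^2 >= k(k-1) for k >= 2):
sum_{k=n+1}^m 1/k^3 <= sum_{k=n+1}^m (1/(k-1) - 1/k) = 1/n - 1/m <= 1/n.
By symmetry the same bound holds with n,m swapped, so |a_m - a_n| <= 1/min(m,n) = g(min(m,n)). Since g(n) -> 0, (a_n) is Cauchy.
Now solve g(N) < 9/1000: 1/N < 9/1000 <=> N > 1/(9/1000) = 1000/9.
The smallest integer strictly greater than 1000/9 is N = 112.
Check: g(112) = 1/112 < 9/1000; g(111) = 1/111 >= 9/1000. So N = 112.

112


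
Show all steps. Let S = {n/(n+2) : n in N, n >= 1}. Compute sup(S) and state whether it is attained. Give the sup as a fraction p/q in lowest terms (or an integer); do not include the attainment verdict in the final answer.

Analysis:
- Values: 1/3, 1/2, 3/5, 2/3, ... strictly increasing.
- Minimum is 1/3 (n=1); inf = 1/3 (attained).
- n/(n+2) = 1 - 2/(n+2) -> 1 from below as n -> infinity, and never equals 1.
- So sup = 1 (not attained).
Conclusion: sup(S) = 1, not attained in S.

1


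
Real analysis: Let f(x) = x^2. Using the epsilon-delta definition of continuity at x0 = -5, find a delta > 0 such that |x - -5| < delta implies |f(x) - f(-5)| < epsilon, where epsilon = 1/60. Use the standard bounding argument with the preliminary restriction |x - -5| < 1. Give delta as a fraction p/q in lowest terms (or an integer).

Factor: |x^2 - (-5)^2| = |x - -5| * |x + -5|.
Impose |x - -5| < 1 first. Then |x + -5| = |(x - -5) + 2*(-5)| <= |x - -5| + 2*|-5| < 1 + 10 = 11.
So |x^2 - (-5)^2| < delta * 11.
We need delta * 11 <= 1/60, i.e. delta <= 1/60/11 = 1/660.
Since 1/660 < 1, this is tighter than 1; take delta = 1/660.
So delta = 1/660 works.

1/660


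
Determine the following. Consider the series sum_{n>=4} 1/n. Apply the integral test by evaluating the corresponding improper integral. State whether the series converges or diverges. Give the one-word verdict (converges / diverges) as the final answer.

Let f(x) = 1/x. Then f is positive, continuous, and decreasing on [4, infinity), so the integral test applies.
Compute the improper integral int_{4}^infinity f(x) dx:
  antiderivative F(x) = log(x).
  As x -> infinity, log(x) -> infinity.
  So int = infinity - log(4) = infinity. By the integral test, the series diverges.

diverges


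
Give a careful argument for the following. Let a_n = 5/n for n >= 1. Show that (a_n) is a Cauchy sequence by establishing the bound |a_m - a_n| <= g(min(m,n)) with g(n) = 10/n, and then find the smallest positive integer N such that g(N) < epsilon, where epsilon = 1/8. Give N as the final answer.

For any m, n >= 1, by the triangle inequality:
|a_m - a_n| = |5/m - 5/n| <= 5*1/m + 5*1/n <= 10/min(m,n).
So g(n) = 10/n bounds the Cauchy difference. Since g(n) -> 0, (a_n) is Cauchy.
Now solve g(N) < 1/8: 10/N < 1/8 <=> N > 10 / (1/8) = 80.
The smallest integer strictly greater than 80 is N = 81.
Check: g(81) = 10/81 = 10/81 < 1/8; g(80) = 1/8 >= 1/8. So N = 81.

81


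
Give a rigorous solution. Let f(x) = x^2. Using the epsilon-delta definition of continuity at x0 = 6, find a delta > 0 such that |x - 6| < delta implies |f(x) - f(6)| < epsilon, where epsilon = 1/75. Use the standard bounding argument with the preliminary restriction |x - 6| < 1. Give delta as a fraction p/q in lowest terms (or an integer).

Factor: |x^2 - (6)^2| = |x - 6| * |x + 6|.
Impose |x - 6| < 1 first. Then |x + 6| = |(x - 6) + 2*(6)| <= |x - 6| + 2*|6| < 1 + 12 = 13.
So |x^2 - (6)^2| < delta * 13.
We need delta * 13 <= 1/75, i.e. delta <= 1/75/13 = 1/975.
Since 1/975 < 1, this is tighter than 1; take delta = 1/975.
So delta = 1/975 works.

1/975


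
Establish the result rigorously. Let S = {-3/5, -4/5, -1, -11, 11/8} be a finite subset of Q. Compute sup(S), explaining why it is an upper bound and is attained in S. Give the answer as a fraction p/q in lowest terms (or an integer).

S is finite, so sup(S) = max(S).
Sorted decreasing:
11/8, -3/5, -4/5, -1, -11
The extremum is 11/8.
For every x in S, x <= 11/8. And 11/8 is in S, so it is attained.
Therefore sup(S) = 11/8.

11/8


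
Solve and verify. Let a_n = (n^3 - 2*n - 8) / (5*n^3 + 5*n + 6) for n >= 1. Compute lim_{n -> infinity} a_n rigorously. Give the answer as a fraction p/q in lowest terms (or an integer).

Divide numerator and denominator by n^3, the highest power:
numerator / n^3 = 1 - 2/n^2 - 8/n^3
denominator / n^3 = 5 + 5/n^2 + 6/n^3
As n -> infinity, all terms of the form c/n^k (k >= 1) tend to 0.
So numerator / n^3 -> 1 and denominator / n^3 -> 5.
Therefore lim a_n = 1/5.

1/5


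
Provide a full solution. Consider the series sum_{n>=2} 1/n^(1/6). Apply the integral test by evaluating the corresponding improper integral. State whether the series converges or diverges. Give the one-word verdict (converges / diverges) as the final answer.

Let f(x) = x^(-1/6). Then f is positive, continuous, and decreasing on [2, infinity), so the integral test applies.
Compute the improper integral int_{2}^infinity f(x) dx:
  antiderivative F(x) = 6*x^(5/6)/5.
  As x -> infinity, F(x) -> infinity (since p = 1/6 < 1).
  So the integral diverges. By the integral test, the series diverges.

diverges


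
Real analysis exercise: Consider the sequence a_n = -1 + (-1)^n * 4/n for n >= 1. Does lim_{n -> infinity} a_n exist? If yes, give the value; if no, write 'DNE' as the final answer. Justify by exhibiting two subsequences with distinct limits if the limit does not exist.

Examine the behaviour of a_n along subsequences.
Even-n subsequence a_{2k} = -1 + 4/(2k) -> -1. Odd-n subsequence a_{2k+1} = -1 - 4/(2k+1) -> -1. Both tend to -1, which suggests the limit is -1; verify directly.
|a_n - (-1)| = |(-1)^n * 4/n| = 4/n for every n >= 1.
Given epsilon > 0, choose a positive integer N > 4/epsilon. Then for all n >= N, |a_n - (-1)| = 4/n <= 4/N < epsilon.
So by the definition of the limit, lim a_n exists and equals -1.

-1


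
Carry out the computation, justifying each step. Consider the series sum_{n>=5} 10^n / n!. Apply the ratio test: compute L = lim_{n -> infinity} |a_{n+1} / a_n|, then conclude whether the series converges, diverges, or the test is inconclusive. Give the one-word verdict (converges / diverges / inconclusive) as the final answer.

Let a_n denote the general term. Form the ratio a_{n+1}/a_n and simplify:
a_{n+1}/a_n = 10/(n + 1)
Take the limit as n -> infinity: L = 0.
Since L = 0 < 1, the ratio test implies the series converges.

converges


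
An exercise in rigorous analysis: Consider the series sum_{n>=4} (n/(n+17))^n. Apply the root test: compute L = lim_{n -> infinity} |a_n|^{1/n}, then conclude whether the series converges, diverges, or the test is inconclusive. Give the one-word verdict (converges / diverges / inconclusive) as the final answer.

Let a_n denote the general term. Form |a_n|^(1/n) and simplify:
|a_n|^(1/n) = n/(n + 17)
Take the limit as n -> infinity: L = 1.
Since L = 1, the root test is inconclusive. (In fact a_n = (n/(n+17))^n -> e^(-17) != 0, so the nth-term test shows divergence; but the root test itself gives no conclusion.)

inconclusive


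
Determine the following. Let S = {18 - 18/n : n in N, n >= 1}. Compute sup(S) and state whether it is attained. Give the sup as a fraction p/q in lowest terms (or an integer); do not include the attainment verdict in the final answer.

Analysis:
- Values: 0, 9, 12, 27/2, ... strictly increasing.
- Minimum is 0 (n=1); inf = 0 (attained).
- 18 - 18/n -> 18 from below; sup = 18, not attained.
Conclusion: sup(S) = 18, not attained in S.

18


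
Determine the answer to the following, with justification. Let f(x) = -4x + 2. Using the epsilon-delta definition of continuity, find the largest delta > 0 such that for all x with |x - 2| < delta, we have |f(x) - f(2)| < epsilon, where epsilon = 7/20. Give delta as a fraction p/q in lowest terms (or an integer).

We compute f(2) = -4*(2) + 2 = -6.
|f(x) - f(2)| = |-4x + 2 - (-6)| = |-4(x - 2)| = 4|x - 2|.
We need 4|x - 2| < 7/20, i.e. |x - 2| < 7/20 / 4 = 7/80.
So any delta <= 7/80 works. Conversely, if delta > 7/80, then x = 2 + 7/80 satisfies |x - 2| = 7/80 < delta but |f(x) - f(2)| = 4 * 7/80 = 7/20, which is not < 7/20; so no larger delta works.
Hence the largest such delta is 7/80.

7/80


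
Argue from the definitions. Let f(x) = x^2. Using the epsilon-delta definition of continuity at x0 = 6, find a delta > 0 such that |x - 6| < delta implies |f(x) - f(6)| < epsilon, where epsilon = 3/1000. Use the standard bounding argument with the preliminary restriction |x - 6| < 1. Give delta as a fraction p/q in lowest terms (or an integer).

Factor: |x^2 - (6)^2| = |x - 6| * |x + 6|.
Impose |x - 6| < 1 first. Then |x + 6| = |(x - 6) + 2*(6)| <= |x - 6| + 2*|6| < 1 + 12 = 13.
So |x^2 - (6)^2| < delta * 13.
We need delta * 13 <= 3/1000, i.e. delta <= 3/1000/13 = 3/13000.
Since 3/13000 < 1, this is tighter than 1; take delta = 3/13000.
So delta = 3/13000 works.

3/13000


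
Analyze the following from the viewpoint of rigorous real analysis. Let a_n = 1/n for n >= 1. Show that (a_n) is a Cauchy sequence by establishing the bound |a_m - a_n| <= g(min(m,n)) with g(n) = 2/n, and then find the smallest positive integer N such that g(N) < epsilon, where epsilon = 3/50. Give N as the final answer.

For any m, n >= 1, by the triangle inequality:
|a_m - a_n| = |1/m - 1/n| <= 1/m + 1/n <= 2/min(m,n).
So g(n) = 2/n bounds the Cauchy difference. Since g(n) -> 0, (a_n) is Cauchy.
Now solve g(N) < 3/50: 2/N < 3/50 <=> N > 2 / (3/50) = 100/3.
The smallest integer strictly greater than 100/3 is N = 34.
Check: g(34) = 2/34 = 1/17 < 3/50; g(33) = 2/33 >= 3/50. So N = 34.

34


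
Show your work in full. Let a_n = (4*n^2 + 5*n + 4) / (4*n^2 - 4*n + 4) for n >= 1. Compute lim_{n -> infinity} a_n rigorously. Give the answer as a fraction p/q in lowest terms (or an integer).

Divide numerator and denominator by n^2, the highest power:
numerator / n^2 = 4 + 5/n + 4/n^2
denominator / n^2 = 4 - 4/n + 4/n^2
As n -> infinity, all terms of the form c/n^k (k >= 1) tend to 0.
So numerator / n^2 -> 4 and denominator / n^2 -> 4.
Therefore lim a_n = 1.

1


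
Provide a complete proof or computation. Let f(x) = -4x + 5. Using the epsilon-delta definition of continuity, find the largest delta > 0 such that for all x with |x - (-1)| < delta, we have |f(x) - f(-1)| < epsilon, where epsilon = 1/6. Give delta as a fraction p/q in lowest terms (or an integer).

We compute f(-1) = -4*(-1) + 5 = 9.
|f(x) - f(-1)| = |-4x + 5 - (9)| = |-4(x - (-1))| = 4|x - (-1)|.
We need 4|x - (-1)| < 1/6, i.e. |x - (-1)| < 1/6 / 4 = 1/24.
So any delta <= 1/24 works. Conversely, if delta > 1/24, then x = -1 + 1/24 satisfies |x - (-1)| = 1/24 < delta but |f(x) - f(-1)| = 4 * 1/24 = 1/6, which is not < 1/6; so no larger delta works.
Hence the largest such delta is 1/24.

1/24


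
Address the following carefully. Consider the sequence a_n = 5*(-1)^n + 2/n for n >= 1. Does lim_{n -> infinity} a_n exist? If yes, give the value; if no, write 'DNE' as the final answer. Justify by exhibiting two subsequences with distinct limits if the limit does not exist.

Examine the behaviour of a_n along subsequences.
a_{2k} = 5 + 2/(2k) -> 5. a_{2k+1} = -5 + 2/(2k+1) -> -5.
Since these two subsequential limits are 5 and -5, distinct, the full sequence cannot converge (a convergent sequence has all subsequences tending to the same limit). So lim a_n does not exist.

DNE


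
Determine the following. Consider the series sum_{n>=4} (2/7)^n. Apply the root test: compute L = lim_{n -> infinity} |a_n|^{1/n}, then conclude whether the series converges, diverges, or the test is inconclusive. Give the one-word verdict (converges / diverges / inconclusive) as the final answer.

Let a_n denote the general term. Form |a_n|^(1/n) and simplify:
|a_n|^(1/n) = 2/7
Take the limit as n -> infinity: L = 2/7.
Since L = 2/7 < 1, the root test implies convergence.

converges


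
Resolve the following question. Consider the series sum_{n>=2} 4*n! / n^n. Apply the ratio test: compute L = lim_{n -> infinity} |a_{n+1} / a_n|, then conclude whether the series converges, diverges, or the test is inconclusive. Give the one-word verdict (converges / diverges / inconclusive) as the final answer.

Let a_n denote the general term. Form the ratio a_{n+1}/a_n and simplify:
a_{n+1}/a_n = (n/(n + 1))^n
Take the limit as n -> infinity: L = exp(-1).
Since L = exp(-1) < 1, the ratio test implies the series converges.

converges


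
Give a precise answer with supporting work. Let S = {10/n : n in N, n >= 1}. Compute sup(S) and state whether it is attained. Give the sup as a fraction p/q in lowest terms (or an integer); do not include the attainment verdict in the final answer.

Analysis:
- Values: 10, 5, 10/3, 5/2, ... strictly decreasing.
- The maximum is 10 (n=1); sup = 10 (attained).
- The set is bounded below by 0; 10/n -> 0 so 0 is the greatest lower bound.
- 0 is not in the set, so inf = 0 is not attained.
Conclusion: sup(S) = 10, attained in S.

10


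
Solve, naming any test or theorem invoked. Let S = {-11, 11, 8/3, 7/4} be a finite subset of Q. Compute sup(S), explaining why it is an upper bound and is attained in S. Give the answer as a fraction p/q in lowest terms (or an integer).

S is finite, so sup(S) = max(S).
Sorted decreasing:
11, 8/3, 7/4, -11
The extremum is 11.
For every x in S, x <= 11. And 11 is in S, so it is attained.
Therefore sup(S) = 11.

11


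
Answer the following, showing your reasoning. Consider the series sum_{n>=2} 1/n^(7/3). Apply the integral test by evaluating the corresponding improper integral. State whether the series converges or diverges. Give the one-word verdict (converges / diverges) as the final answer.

Let f(x) = x^(-7/3). Then f is positive, continuous, and decreasing on [2, infinity), so the integral test applies.
Compute the improper integral int_{2}^infinity f(x) dx:
  antiderivative F(x) = -3/(4*x^(4/3)).
  As x -> infinity, F(x) -> 0 (since p = 7/3 > 1).
  So int = F(infinity) - F(2) = 0 - (-3*2^(2/3)/16) = 3*2^(2/3)/16.
  Finite, so by the integral test, the series converges.

converges


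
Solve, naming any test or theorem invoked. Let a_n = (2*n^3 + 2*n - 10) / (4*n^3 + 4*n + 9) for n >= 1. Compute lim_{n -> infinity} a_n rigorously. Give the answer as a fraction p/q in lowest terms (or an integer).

Divide numerator and denominator by n^3, the highest power:
numerator / n^3 = 2 + 2/n^2 - 10/n^3
denominator / n^3 = 4 + 4/n^2 + 9/n^3
As n -> infinity, all terms of the form c/n^k (k >= 1) tend to 0.
So numerator / n^3 -> 2 and denominator / n^3 -> 4.
Therefore lim a_n = 1/2.

1/2


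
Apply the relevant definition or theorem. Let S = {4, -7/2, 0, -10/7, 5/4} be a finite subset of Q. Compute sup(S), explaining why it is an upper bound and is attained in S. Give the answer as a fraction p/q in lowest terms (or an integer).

S is finite, so sup(S) = max(S).
Sorted decreasing:
4, 5/4, 0, -10/7, -7/2
The extremum is 4.
For every x in S, x <= 4. And 4 is in S, so it is attained.
Therefore sup(S) = 4.

4


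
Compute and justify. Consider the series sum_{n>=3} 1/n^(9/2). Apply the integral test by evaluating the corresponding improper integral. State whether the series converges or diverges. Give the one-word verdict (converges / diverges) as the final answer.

Let f(x) = x^(-9/2). Then f is positive, continuous, and decreasing on [3, infinity), so the integral test applies.
Compute the improper integral int_{3}^infinity f(x) dx:
  antiderivative F(x) = -2/(7*x^(7/2)).
  As x -> infinity, F(x) -> 0 (since p = 9/2 > 1).
  So int = F(infinity) - F(3) = 0 - (-2*sqrt(3)/567) = 2*sqrt(3)/567.
  Finite, so by the integral test, the series converges.

converges


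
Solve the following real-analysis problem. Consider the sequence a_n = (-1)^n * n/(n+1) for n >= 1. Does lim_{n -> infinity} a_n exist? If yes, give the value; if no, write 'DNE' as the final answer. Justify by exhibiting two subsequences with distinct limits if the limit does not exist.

Examine the behaviour of a_n along subsequences.
a_{2k} = 2k/(2k+1) -> 1. a_{2k+1} = -(2k+1)/(2k+2) -> -1.
Since these two subsequential limits are 1 and -1, distinct, the full sequence cannot converge (a convergent sequence has all subsequences tending to the same limit). So lim a_n does not exist.

DNE


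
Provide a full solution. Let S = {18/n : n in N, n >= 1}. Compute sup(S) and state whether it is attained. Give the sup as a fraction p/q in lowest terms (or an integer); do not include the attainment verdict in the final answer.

Analysis:
- Values: 18, 9, 6, 9/2, ... strictly decreasing.
- The maximum is 18 (n=1); sup = 18 (attained).
- The set is bounded below by 0; 18/n -> 0 so 0 is the greatest lower bound.
- 0 is not in the set, so inf = 0 is not attained.
Conclusion: sup(S) = 18, attained in S.

18


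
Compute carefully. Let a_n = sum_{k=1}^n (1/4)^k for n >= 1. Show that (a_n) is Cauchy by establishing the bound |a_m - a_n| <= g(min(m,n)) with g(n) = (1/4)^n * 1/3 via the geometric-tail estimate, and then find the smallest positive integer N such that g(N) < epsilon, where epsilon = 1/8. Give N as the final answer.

For m > n >= 1: |a_m - a_n| = sum_{k=n+1}^m (1/4)^k < sum_{k=n+1}^infinity (1/4)^k = (1/4)^(n+1) / (1 - 1/4) = (1/4)^n * (1/4) * (4/3) = (1/4)^n * 1/3.
So g(n) = (1/4)^n / 3. Since g(n) -> 0, (a_n) is Cauchy.
Now solve g(N) < 1/8: (1/4)^N / 3 < 1/8 <=> 4^N > 1 / (3 * 1/8) = 8/3.
Check powers of 4: 4^0 = 1 <= 8/3, 4^1 = 4 > 8/3.
So the smallest such N is 1. Check: g(1) = 1/(3 * 4) = 1/12 < 1/8.

1


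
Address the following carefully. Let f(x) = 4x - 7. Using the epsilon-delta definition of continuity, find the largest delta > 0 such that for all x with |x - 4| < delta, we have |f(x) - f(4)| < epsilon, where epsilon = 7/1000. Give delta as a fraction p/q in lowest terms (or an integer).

We compute f(4) = 4*(4) - 7 = 9.
|f(x) - f(4)| = |4x - 7 - (9)| = |4(x - 4)| = 4|x - 4|.
We need 4|x - 4| < 7/1000, i.e. |x - 4| < 7/1000 / 4 = 7/4000.
So any delta <= 7/4000 works. Conversely, if delta > 7/4000, then x = 4 + 7/4000 satisfies |x - 4| = 7/4000 < delta but |f(x) - f(4)| = 4 * 7/4000 = 7/1000, which is not < 7/1000; so no larger delta works.
Hence the largest such delta is 7/4000.

7/4000


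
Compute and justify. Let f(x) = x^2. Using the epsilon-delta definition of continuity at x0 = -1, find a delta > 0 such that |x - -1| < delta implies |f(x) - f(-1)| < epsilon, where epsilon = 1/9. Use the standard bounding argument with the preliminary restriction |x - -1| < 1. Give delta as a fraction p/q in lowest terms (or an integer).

Factor: |x^2 - (-1)^2| = |x - -1| * |x + -1|.
Impose |x - -1| < 1 first. Then |x + -1| = |(x - -1) + 2*(-1)| <= |x - -1| + 2*|-1| < 1 + 2 = 3.
So |x^2 - (-1)^2| < delta * 3.
We need delta * 3 <= 1/9, i.e. delta <= 1/9/3 = 1/27.
Since 1/27 < 1, this is tighter than 1; take delta = 1/27.
So delta = 1/27 works.

1/27


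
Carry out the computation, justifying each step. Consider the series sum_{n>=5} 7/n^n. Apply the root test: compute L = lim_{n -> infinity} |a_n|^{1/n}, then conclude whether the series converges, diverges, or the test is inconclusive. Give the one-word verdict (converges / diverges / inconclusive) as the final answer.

Let a_n denote the general term. Form |a_n|^(1/n) and simplify:
|a_n|^(1/n) = 7^(1/n)/n
Take the limit as n -> infinity: L = 0.
Since L = 0 < 1, the root test implies convergence.

converges


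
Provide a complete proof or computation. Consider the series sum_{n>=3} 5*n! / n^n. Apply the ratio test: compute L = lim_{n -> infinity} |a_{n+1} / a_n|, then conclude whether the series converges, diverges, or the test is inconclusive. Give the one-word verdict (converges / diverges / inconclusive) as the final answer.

Let a_n denote the general term. Form the ratio a_{n+1}/a_n and simplify:
a_{n+1}/a_n = (n/(n + 1))^n
Take the limit as n -> infinity: L = exp(-1).
Since L = exp(-1) < 1, the ratio test implies the series converges.

converges


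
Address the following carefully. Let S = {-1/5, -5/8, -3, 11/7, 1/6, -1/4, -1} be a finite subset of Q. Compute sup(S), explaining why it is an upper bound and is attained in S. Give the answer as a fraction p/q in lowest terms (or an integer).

S is finite, so sup(S) = max(S).
Sorted decreasing:
11/7, 1/6, -1/5, -1/4, -5/8, -1, -3
The extremum is 11/7.
For every x in S, x <= 11/7. And 11/7 is in S, so it is attained.
Therefore sup(S) = 11/7.

11/7


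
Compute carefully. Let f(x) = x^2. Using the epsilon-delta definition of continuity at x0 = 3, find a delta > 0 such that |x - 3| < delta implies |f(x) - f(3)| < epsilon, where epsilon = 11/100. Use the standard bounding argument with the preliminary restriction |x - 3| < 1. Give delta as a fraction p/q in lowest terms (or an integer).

Factor: |x^2 - (3)^2| = |x - 3| * |x + 3|.
Impose |x - 3| < 1 first. Then |x + 3| = |(x - 3) + 2*(3)| <= |x - 3| + 2*|3| < 1 + 6 = 7.
So |x^2 - (3)^2| < delta * 7.
We need delta * 7 <= 11/100, i.e. delta <= 11/100/7 = 11/700.
Since 11/700 < 1, this is tighter than 1; take delta = 11/700.
So delta = 11/700 works.

11/700
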